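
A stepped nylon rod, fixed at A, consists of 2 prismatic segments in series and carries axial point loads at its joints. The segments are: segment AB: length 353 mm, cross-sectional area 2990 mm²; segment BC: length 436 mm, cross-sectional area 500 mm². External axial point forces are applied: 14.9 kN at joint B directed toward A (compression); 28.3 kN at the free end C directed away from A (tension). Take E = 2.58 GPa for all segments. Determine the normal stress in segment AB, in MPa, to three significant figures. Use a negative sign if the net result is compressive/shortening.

Internal axial forces (sectioning from the free end, tension +): N_BC = 28.3 kN, N_AB = 13.4 kN.
σ_AB = N_AB/A_AB = 13400/2990 = 4.482 MPa.

4.48 MPa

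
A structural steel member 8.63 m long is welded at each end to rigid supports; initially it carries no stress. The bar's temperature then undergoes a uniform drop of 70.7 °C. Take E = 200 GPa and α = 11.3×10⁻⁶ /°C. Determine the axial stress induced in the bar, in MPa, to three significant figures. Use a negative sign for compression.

Free thermal expansion αLΔT = 11.3e-6 · 8630 · -70.7 = -6.895 mm.
The walls impose strain ε = −(-6.895)/8630 = 7.9891e-04; σ = Eε = 200000 · 7.9891e-04 = 159.8 MPa.

160 MPa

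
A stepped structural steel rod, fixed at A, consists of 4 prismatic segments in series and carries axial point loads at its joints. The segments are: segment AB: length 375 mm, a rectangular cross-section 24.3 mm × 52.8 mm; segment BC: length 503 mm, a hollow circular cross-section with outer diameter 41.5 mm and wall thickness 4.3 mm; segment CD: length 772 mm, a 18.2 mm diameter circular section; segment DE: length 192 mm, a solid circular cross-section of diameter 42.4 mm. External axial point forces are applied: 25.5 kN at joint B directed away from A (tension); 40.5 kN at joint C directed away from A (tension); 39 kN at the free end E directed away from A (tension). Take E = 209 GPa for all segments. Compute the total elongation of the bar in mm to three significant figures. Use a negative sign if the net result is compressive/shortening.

Internal axial forces (sectioning from the free end, tension +): N_DE = 39 kN, N_CD = 39 kN, N_BC = 79.5 kN, N_AB = 105 kN.
A_AB = 1283 mm².
A_BC = 502.5 mm².
A_CD = 260.2 mm².
A_DE = 1412 mm².
δ_AB = 105000·375/(1283·209000) = 0.1468 mm
δ_BC = 79500·503/(502.5·209000) = 0.3807 mm
δ_CD = 39000·772/(260.2·209000) = 0.5537 mm
δ_DE = 39000·192/(1412·209000) = 0.02537 mm
δ = Σδ_i = 1.107 mm.

1.11 mm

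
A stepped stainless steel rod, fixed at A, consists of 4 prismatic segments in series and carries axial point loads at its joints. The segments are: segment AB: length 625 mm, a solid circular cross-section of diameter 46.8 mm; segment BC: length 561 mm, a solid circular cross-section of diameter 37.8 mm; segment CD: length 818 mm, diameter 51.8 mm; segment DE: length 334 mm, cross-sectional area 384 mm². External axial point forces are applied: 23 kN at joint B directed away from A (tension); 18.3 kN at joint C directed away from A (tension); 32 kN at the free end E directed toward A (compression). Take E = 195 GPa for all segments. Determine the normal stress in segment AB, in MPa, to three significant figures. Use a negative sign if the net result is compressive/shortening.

5.41 MPa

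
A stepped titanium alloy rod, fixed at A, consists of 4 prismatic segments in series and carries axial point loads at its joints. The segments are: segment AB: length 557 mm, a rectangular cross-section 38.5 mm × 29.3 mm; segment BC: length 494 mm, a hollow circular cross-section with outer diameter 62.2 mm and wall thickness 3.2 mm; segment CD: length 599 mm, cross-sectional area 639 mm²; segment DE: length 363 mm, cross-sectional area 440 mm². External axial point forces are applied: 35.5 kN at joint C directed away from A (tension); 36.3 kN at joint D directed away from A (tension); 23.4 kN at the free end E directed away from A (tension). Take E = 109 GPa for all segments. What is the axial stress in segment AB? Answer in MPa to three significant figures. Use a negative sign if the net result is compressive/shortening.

Internal axial forces (sectioning from the free end, tension +): N_DE = 23.4 kN, N_CD = 59.7 kN, N_BC = 95.2 kN, N_AB = 95.2 kN.
A_AB = 1128 mm².
σ_AB = N_AB/A_AB = 95200/1128 = 84.39 MPa.

84.4 MPa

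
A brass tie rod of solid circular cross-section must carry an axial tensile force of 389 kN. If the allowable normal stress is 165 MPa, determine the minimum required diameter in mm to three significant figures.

54.8 mm

Required area A ≥ P/σ_allow = 389000/165 = 2358 mm².
For a solid circular section, d ≥ √(4A/π) = 54.79 mm.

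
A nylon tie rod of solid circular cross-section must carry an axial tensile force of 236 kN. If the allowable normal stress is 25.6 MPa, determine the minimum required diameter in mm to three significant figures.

Required area A ≥ P/σ_allow = 236000/25.6 = 9219 mm².
For a solid circular section, d ≥ √(4A/π) = 108.3 mm.

108 mm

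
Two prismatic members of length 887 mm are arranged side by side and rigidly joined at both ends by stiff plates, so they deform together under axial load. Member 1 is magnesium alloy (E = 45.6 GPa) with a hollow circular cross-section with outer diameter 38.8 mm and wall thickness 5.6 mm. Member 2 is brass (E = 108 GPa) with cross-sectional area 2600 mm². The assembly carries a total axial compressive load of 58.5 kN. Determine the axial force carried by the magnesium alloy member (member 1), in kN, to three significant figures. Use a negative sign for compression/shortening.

-5.07 kN

A_1 = 584.1 mm².
Equal strain + equilibrium ⇒ each member carries load in proportion to AE: A₁E₁ = 26630000 N, A₂E₂ = 280800000 N, ΣAE = 307400000 N.
F₁ = P·A₁E₁/ΣAE = -58500·26630000/307400000 = -5068 N.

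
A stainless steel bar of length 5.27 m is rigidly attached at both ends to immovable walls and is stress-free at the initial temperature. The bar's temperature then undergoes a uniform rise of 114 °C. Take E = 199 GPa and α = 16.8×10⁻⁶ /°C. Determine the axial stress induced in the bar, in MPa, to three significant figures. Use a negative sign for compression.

Free thermal expansion αLΔT = 16.8e-6 · 5270 · 114 = 10.09 mm.
The walls impose strain ε = −(10.09)/5270 = -1.9152e-03; σ = Eε = 199000 · -1.9152e-03 = -381.1 MPa.

-381 MPa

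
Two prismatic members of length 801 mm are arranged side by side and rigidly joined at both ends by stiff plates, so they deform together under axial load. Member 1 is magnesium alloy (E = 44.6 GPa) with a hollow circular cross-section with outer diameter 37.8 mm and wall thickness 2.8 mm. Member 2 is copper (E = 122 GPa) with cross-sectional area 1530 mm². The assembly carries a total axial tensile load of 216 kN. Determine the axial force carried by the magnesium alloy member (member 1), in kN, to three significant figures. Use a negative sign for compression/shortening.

A_1 = 307.9 mm².
Equal strain + equilibrium ⇒ each member carries load in proportion to AE: A₁E₁ = 13730000 N, A₂E₂ = 186700000 N, ΣAE = 200400000 N.
F₁ = P·A₁E₁/ΣAE = 216000·13730000/200400000 = 14800 N.

14.8 kN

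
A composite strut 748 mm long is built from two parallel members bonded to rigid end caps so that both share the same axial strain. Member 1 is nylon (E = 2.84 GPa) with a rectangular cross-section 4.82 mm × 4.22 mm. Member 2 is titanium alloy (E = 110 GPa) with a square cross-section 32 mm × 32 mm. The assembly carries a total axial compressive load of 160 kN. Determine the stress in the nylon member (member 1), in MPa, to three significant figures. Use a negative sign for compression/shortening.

A_1 = 20.34 mm².
A_2 = 1024 mm².
Equal strain + equilibrium ⇒ each member carries load in proportion to AE: A₁E₁ = 57770 N, A₂E₂ = 112600000 N, ΣAE = 112700000 N.
σ₁ = P·E₁/ΣAE = -160000·2840/112700000 = -4.032 MPa.

-4.03 MPa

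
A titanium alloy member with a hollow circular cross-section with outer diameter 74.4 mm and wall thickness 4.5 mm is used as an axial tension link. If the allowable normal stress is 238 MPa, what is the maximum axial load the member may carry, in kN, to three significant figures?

235 kN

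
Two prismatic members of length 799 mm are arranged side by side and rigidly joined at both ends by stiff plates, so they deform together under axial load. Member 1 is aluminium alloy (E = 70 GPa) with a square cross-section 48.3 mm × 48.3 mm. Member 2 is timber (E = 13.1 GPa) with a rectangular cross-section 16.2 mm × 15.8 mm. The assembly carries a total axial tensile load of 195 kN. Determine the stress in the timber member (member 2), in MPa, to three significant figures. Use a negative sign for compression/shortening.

A_1 = 2333 mm².
A_2 = 256 mm².
Equal strain + equilibrium ⇒ each member carries load in proportion to AE: A₁E₁ = 163300000 N, A₂E₂ = 3353000 N, ΣAE = 166700000 N.
σ₂ = P·E₂/ΣAE = 195000·13100/166700000 = 15.33 MPa.

15.3 MPa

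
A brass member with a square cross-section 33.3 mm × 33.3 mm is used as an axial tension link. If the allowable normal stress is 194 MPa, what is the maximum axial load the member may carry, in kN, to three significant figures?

215 kN

A = 1109 mm².
P_max = σ_allow · A = 194 · 1109 = 215100 N = 215.1 kN.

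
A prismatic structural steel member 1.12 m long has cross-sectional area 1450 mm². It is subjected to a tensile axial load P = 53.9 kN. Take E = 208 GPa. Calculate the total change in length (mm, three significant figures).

δ_mech = NL/(AE) = 53900·1120/(1450·208000) = 0.2002 mm.

0.200 mm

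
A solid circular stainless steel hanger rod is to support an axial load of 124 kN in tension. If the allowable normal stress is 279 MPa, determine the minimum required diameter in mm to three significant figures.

23.8 mm

Required area A ≥ P/σ_allow = 124000/279 = 444.4 mm².
For a solid circular section, d ≥ √(4A/π) = 23.79 mm.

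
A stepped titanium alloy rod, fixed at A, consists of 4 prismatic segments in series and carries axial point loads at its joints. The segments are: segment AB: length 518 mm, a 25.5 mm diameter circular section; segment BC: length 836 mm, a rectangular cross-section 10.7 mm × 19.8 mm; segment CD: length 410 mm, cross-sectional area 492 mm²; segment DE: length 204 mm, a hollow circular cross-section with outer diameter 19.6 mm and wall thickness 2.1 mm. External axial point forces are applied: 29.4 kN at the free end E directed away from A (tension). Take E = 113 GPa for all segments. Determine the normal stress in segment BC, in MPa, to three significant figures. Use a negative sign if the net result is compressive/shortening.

Internal axial forces (sectioning from the free end, tension +): N_DE = 29.4 kN, N_CD = 29.4 kN, N_BC = 29.4 kN, N_AB = 29.4 kN.
A_BC = 211.9 mm².
σ_BC = N_BC/A_BC = 29400/211.9 = 138.8 MPa.

139 MPa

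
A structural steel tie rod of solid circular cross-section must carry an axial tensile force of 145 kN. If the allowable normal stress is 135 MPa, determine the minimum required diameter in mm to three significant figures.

37.0 mm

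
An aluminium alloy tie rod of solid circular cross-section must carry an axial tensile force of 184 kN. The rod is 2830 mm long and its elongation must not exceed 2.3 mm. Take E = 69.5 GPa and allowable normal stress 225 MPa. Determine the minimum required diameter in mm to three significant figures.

Required area A ≥ P/σ_allow = 184000/225 = 817.8 mm².
For a solid circular section, d ≥ √(4A/π) = 32.27 mm.
Elongation limit: A ≥ PL/(Eδ_allow) = 184000·2830/(69500·2.3) = 3258 mm² ⇒ d ≥ 64.4 mm.
The elongation limit governs.

64.4 mm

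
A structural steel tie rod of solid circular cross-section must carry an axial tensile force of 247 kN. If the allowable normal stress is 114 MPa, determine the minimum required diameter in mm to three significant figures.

52.5 mm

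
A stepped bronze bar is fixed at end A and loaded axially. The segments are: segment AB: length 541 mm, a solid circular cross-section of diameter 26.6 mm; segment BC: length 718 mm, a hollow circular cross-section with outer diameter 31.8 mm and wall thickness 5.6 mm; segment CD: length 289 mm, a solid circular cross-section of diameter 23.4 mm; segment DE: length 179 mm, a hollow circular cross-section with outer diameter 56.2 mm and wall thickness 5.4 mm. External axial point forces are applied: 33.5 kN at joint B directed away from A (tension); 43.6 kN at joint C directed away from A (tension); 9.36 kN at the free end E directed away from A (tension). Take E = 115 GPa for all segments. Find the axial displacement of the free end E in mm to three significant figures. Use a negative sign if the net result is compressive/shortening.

1.52 mm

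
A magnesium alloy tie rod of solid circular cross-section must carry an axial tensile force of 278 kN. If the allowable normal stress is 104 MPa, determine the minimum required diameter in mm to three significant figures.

58.3 mm

Required area A ≥ P/σ_allow = 278000/104 = 2673 mm².
For a solid circular section, d ≥ √(4A/π) = 58.34 mm.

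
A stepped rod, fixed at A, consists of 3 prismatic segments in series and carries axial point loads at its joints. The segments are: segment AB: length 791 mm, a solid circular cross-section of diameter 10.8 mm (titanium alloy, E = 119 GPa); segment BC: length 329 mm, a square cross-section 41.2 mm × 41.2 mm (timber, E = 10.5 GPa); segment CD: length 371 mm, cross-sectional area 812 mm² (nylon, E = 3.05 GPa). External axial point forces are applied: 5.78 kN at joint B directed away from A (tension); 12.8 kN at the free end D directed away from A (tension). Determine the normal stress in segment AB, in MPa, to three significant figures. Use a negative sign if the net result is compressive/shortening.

Internal axial forces (sectioning from the free end, tension +): N_CD = 12.8 kN, N_BC = 12.8 kN, N_AB = 18.58 kN.
A_AB = 91.61 mm².
σ_AB = N_AB/A_AB = 18580/91.61 = 202.8 MPa.

203 MPa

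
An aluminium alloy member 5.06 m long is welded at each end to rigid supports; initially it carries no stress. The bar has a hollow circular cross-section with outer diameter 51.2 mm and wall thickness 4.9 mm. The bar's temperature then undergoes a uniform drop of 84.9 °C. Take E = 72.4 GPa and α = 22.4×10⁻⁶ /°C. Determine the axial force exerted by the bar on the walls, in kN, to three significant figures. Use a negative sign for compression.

Free thermal expansion αLΔT = 22.4e-6 · 5060 · -84.9 = -9.623 mm.
The walls impose strain ε = −(-9.623)/5060 = 1.9018e-03; σ = Eε = 72400 · 1.9018e-03 = 137.7 MPa.
Wall reaction R = σ·A = 137.7·712.7 = 98130 N = 98.13 kN.

98.1 kN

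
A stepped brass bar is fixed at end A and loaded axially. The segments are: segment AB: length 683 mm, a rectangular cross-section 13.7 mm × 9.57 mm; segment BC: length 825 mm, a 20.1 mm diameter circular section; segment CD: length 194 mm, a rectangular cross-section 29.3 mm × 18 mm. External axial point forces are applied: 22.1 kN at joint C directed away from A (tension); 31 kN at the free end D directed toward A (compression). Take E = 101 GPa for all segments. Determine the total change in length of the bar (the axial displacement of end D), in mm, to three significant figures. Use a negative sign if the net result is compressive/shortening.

-0.801 mm

Internal axial forces (sectioning from the free end, tension +): N_CD = -31 kN, N_BC = -8.9 kN, N_AB = -8.9 kN.
A_AB = 131.1 mm².
A_BC = 317.3 mm².
A_CD = 527.4 mm².
δ_AB = -8900·683/(131.1·101000) = -0.459 mm
δ_BC = -8900·825/(317.3·101000) = -0.2291 mm
δ_CD = -31000·194/(527.4·101000) = -0.1129 mm
δ = Σδ_i = -0.8011 mm.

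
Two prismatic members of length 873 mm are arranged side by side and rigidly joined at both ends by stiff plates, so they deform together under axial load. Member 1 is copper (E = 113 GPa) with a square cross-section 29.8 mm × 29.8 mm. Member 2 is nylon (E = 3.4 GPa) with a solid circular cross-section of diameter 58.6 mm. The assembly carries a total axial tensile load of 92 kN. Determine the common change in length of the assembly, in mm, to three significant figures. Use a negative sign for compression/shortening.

0.733 mm

A_1 = 888 mm².
A_2 = 2697 mm².
Equal strain + equilibrium ⇒ each member carries load in proportion to AE: A₁E₁ = 100300000 N, A₂E₂ = 9170000 N, ΣAE = 109500000 N.
δ = PL/ΣAE = 92000·873/109500000 = 0.7334 mm.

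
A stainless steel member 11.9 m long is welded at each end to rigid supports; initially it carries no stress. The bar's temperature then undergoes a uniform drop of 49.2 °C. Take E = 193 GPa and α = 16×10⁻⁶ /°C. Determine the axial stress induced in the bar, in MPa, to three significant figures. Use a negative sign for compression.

152 MPa

Free thermal expansion αLΔT = 16e-6 · 11900 · -49.2 = -9.368 mm.
The walls impose strain ε = −(-9.368)/11900 = 7.8720e-04; σ = Eε = 193000 · 7.8720e-04 = 151.9 MPa.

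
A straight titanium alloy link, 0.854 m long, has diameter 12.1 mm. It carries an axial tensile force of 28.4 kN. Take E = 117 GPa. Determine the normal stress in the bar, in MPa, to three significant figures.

A = 115 mm².
σ = N/A = 28400/115 = 247 MPa.

247 MPa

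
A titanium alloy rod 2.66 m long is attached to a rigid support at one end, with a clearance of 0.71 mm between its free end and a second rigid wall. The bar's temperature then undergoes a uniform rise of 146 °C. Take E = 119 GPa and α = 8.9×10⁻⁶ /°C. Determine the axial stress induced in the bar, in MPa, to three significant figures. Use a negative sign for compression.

-123 MPa

Free thermal expansion αLΔT = 8.9e-6 · 2660 · 146 = 3.456 mm.
The walls engage after the gap closes; constrained expansion = 3.456 − 0.71 = 2.746 mm.
The walls impose strain ε = −(2.746)/2660 = -1.0325e-03; σ = Eε = 119000 · -1.0325e-03 = -122.9 MPa.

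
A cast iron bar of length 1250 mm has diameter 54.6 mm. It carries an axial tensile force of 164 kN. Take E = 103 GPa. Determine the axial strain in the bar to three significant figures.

A = 2341 mm².
σ = N/A = 70.04 MPa; ε = σ/E = 70.04/103000 = 6.800e-04.

6.80e-04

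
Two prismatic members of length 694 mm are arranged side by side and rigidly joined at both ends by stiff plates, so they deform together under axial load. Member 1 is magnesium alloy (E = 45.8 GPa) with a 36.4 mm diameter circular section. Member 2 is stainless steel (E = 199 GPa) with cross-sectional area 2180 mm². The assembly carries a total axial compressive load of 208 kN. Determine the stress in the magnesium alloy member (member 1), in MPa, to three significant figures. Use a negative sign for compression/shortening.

A_1 = 1041 mm².
Equal strain + equilibrium ⇒ each member carries load in proportion to AE: A₁E₁ = 47660000 N, A₂E₂ = 433800000 N, ΣAE = 481500000 N.
σ₁ = P·E₁/ΣAE = -208000·45800/481500000 = -19.79 MPa.

-19.8 MPa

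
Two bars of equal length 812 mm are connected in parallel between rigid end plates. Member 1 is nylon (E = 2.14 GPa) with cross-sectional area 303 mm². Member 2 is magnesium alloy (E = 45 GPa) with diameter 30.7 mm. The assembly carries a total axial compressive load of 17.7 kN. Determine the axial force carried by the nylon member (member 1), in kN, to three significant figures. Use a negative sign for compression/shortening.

-0.338 kN

A_2 = 740.2 mm².
Equal strain + equilibrium ⇒ each member carries load in proportion to AE: A₁E₁ = 648400 N, A₂E₂ = 33310000 N, ΣAE = 33960000 N.
F₁ = P·A₁E₁/ΣAE = -17700·648400/33960000 = -338 N.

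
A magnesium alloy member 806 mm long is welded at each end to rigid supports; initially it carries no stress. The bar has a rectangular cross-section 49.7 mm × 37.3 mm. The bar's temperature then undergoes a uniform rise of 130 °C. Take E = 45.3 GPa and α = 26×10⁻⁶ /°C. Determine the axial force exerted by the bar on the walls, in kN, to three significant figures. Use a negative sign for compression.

-284 kN

Free thermal expansion αLΔT = 26e-6 · 806 · 130 = 2.724 mm.
The walls impose strain ε = −(2.724)/806 = -3.3800e-03; σ = Eε = 45300 · -3.3800e-03 = -153.1 MPa.
Wall reaction R = σ·A = -153.1·1854 = -283800 N = -283.8 kN.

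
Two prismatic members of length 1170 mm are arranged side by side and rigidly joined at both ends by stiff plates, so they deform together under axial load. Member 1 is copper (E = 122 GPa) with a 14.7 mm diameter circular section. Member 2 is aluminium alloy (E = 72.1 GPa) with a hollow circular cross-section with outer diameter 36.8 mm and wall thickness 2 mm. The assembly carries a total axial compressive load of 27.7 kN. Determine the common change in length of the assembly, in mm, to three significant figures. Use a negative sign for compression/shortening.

A_1 = 169.7 mm².
A_2 = 218.7 mm².
Equal strain + equilibrium ⇒ each member carries load in proportion to AE: A₁E₁ = 20710000 N, A₂E₂ = 15770000 N, ΣAE = 36470000 N.
δ = PL/ΣAE = -27700·1170/36470000 = -0.8886 mm.

-0.889 mm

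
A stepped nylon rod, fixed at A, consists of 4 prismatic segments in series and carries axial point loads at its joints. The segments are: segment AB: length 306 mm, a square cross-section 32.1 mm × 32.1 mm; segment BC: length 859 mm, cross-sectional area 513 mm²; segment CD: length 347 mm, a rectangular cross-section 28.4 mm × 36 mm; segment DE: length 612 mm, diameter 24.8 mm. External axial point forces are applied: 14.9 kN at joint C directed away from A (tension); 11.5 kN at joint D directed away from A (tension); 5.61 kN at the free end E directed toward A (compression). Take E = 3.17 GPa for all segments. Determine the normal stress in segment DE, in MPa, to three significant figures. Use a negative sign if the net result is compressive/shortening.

Internal axial forces (sectioning from the free end, tension +): N_DE = -5.61 kN, N_CD = 5.89 kN, N_BC = 20.79 kN, N_AB = 20.79 kN.
A_DE = 483.1 mm².
σ_DE = N_DE/A_DE = -5610/483.1 = -11.61 MPa.

-11.6 MPa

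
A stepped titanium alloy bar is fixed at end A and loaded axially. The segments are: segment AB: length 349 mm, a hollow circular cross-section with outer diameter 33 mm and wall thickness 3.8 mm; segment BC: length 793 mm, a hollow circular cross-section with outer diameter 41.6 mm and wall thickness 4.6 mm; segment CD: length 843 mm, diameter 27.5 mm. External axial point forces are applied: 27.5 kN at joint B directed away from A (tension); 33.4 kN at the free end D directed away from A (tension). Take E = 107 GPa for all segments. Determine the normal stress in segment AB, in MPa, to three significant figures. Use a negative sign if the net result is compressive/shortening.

Internal axial forces (sectioning from the free end, tension +): N_CD = 33.4 kN, N_BC = 33.4 kN, N_AB = 60.9 kN.
A_AB = 348.6 mm².
σ_AB = N_AB/A_AB = 60900/348.6 = 174.7 MPa.

175 MPa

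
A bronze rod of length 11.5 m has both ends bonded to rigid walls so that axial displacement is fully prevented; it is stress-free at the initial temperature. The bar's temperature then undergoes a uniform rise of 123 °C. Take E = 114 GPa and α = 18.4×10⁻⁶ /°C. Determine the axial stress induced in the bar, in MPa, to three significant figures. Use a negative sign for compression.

-258 MPa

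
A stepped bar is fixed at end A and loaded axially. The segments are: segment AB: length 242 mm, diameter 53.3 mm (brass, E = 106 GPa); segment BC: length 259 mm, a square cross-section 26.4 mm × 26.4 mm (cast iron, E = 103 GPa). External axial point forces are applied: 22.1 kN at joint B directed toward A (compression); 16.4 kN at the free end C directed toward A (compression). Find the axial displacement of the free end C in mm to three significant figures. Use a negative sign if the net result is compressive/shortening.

Internal axial forces (sectioning from the free end, tension +): N_BC = -16.4 kN, N_AB = -38.5 kN.
A_AB = 2231 mm².
A_BC = 697 mm².
δ_AB = -38500·242/(2231·106000) = -0.03939 mm
δ_BC = -16400·259/(697·103000) = -0.05917 mm
δ = Σδ_i = -0.09856 mm.

-0.0986 mm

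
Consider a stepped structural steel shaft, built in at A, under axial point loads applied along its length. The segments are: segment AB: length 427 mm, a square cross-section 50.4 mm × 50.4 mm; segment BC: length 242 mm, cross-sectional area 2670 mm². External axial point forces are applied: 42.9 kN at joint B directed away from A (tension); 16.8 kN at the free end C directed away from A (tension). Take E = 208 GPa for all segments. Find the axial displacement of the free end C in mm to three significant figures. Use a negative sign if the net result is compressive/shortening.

Internal axial forces (sectioning from the free end, tension +): N_BC = 16.8 kN, N_AB = 59.7 kN.
A_AB = 2540 mm².
δ_AB = 59700·427/(2540·208000) = 0.04825 mm
δ_BC = 16800·242/(2670·208000) = 0.007321 mm
δ = Σδ_i = 0.05557 mm.

0.0556 mm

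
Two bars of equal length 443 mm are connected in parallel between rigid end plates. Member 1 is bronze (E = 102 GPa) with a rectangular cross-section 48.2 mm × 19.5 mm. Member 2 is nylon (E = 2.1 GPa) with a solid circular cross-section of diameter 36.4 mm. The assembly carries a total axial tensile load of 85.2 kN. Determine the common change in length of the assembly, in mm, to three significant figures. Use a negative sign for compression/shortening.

A_1 = 939.9 mm².
A_2 = 1041 mm².
Equal strain + equilibrium ⇒ each member carries load in proportion to AE: A₁E₁ = 95870000 N, A₂E₂ = 2185000 N, ΣAE = 98060000 N.
δ = PL/ΣAE = 85200·443/98060000 = 0.3849 mm.

0.385 mm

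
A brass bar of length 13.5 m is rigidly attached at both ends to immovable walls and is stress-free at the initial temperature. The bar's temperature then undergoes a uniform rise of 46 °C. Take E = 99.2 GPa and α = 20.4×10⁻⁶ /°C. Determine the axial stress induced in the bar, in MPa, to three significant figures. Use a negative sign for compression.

-93.1 MPa

Free thermal expansion αLΔT = 20.4e-6 · 13500 · 46 = 12.67 mm.
The walls impose strain ε = −(12.67)/13500 = -9.3840e-04; σ = Eε = 99200 · -9.3840e-04 = -93.09 MPa.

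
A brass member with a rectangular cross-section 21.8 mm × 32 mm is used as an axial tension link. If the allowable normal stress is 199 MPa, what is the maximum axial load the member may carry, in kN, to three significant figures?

A = 697.6 mm².
P_max = σ_allow · A = 199 · 697.6 = 138800 N = 138.8 kN.

139 kN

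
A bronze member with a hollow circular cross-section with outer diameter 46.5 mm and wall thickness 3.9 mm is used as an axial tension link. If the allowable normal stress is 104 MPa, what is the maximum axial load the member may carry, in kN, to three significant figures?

A = 521.9 mm².
P_max = σ_allow · A = 104 · 521.9 = 54280 N = 54.28 kN.

54.3 kN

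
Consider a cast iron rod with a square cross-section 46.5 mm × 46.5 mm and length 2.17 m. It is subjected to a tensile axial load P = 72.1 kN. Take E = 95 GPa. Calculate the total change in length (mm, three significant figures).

0.762 mm

A = 2162 mm².
δ_mech = NL/(AE) = 72100·2170/(2162·95000) = 0.7617 mm.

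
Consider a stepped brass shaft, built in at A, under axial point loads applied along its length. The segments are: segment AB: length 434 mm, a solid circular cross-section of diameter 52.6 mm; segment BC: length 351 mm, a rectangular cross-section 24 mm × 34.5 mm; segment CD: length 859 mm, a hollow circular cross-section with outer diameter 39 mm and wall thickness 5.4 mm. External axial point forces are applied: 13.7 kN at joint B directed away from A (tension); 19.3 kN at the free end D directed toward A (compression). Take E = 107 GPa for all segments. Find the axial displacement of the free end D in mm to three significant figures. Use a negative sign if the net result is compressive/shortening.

-0.359 mm

Internal axial forces (sectioning from the free end, tension +): N_CD = -19.3 kN, N_BC = -19.3 kN, N_AB = -5.6 kN.
A_AB = 2173 mm².
A_BC = 828 mm².
A_CD = 570 mm².
δ_AB = -5600·434/(2173·107000) = -0.01045 mm
δ_BC = -19300·351/(828·107000) = -0.07646 mm
δ_CD = -19300·859/(570·107000) = -0.2718 mm
δ = Σδ_i = -0.3587 mm.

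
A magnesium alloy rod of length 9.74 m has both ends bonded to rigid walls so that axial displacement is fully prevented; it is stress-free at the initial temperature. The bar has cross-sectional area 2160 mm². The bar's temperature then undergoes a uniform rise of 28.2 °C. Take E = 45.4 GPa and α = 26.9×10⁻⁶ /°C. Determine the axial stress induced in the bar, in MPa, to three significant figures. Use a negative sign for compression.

-34.4 MPa

Free thermal expansion αLΔT = 26.9e-6 · 9740 · 28.2 = 7.389 mm.
The walls impose strain ε = −(7.389)/9740 = -7.5858e-04; σ = Eε = 45400 · -7.5858e-04 = -34.44 MPa.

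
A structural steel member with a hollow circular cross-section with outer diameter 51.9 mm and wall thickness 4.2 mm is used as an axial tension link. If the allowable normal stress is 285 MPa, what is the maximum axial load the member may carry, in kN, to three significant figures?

179 kN

A = 629.4 mm².
P_max = σ_allow · A = 285 · 629.4 = 179400 N = 179.4 kN.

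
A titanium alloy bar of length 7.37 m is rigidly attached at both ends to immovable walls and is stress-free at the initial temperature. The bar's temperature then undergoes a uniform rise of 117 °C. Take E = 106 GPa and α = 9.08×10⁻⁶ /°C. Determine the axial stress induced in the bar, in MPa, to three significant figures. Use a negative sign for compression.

-113 MPa

Free thermal expansion αLΔT = 9.08e-6 · 7370 · 117 = 7.83 mm.
The walls impose strain ε = −(7.83)/7370 = -1.0624e-03; σ = Eε = 106000 · -1.0624e-03 = -112.6 MPa.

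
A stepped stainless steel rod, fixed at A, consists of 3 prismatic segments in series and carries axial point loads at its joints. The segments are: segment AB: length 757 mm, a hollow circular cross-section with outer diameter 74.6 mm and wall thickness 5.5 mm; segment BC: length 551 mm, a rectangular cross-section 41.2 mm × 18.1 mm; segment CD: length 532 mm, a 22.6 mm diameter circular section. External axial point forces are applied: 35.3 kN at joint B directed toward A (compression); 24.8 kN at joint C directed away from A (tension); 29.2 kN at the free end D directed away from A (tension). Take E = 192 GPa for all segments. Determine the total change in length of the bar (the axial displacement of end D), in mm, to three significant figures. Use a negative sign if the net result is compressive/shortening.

0.471 mm

Internal axial forces (sectioning from the free end, tension +): N_CD = 29.2 kN, N_BC = 54 kN, N_AB = 18.7 kN.
A_AB = 1194 mm².
A_BC = 745.7 mm².
A_CD = 401.1 mm².
δ_AB = 18700·757/(1194·192000) = 0.06175 mm
δ_BC = 54000·551/(745.7·192000) = 0.2078 mm
δ_CD = 29200·532/(401.1·192000) = 0.2017 mm
δ = Σδ_i = 0.4713 mm.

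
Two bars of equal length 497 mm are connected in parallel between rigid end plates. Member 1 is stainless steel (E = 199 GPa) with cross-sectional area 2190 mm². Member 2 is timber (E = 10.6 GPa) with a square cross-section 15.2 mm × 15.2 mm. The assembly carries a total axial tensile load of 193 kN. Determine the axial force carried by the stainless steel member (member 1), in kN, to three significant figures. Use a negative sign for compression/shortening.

192 kN

A_2 = 231 mm².
Equal strain + equilibrium ⇒ each member carries load in proportion to AE: A₁E₁ = 435800000 N, A₂E₂ = 2449000 N, ΣAE = 438300000 N.
F₁ = P·A₁E₁/ΣAE = 193000·435800000/438300000 = 191900 N.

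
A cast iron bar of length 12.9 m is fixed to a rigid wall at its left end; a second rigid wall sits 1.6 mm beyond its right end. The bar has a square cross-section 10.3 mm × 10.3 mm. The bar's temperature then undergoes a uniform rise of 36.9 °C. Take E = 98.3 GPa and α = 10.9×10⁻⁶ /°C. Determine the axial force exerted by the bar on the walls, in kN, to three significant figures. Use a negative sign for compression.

-2.90 kN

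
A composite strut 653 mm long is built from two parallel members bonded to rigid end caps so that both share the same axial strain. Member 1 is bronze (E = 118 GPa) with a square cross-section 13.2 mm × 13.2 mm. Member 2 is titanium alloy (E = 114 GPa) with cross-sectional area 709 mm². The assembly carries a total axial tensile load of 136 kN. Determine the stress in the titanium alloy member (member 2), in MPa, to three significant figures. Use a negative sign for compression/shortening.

153 MPa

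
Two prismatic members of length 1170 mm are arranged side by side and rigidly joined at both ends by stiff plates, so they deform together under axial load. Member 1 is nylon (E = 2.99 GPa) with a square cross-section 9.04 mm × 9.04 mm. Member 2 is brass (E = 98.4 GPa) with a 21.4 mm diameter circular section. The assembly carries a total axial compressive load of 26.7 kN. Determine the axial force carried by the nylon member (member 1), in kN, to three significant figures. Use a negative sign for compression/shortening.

-0.183 kN

A_1 = 81.72 mm².
A_2 = 359.7 mm².
Equal strain + equilibrium ⇒ each member carries load in proportion to AE: A₁E₁ = 244300 N, A₂E₂ = 35390000 N, ΣAE = 35640000 N.
F₁ = P·A₁E₁/ΣAE = -26700·244300/35640000 = -183.1 N.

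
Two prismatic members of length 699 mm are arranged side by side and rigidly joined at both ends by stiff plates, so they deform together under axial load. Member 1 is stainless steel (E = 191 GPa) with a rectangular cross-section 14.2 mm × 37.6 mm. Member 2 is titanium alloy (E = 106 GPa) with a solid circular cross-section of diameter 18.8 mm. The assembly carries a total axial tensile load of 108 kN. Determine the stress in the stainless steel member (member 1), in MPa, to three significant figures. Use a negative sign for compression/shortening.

A_1 = 533.9 mm².
A_2 = 277.6 mm².
Equal strain + equilibrium ⇒ each member carries load in proportion to AE: A₁E₁ = 102000000 N, A₂E₂ = 29420000 N, ΣAE = 131400000 N.
σ₁ = P·E₁/ΣAE = 108000·191000/131400000 = 157 MPa.

157 MPa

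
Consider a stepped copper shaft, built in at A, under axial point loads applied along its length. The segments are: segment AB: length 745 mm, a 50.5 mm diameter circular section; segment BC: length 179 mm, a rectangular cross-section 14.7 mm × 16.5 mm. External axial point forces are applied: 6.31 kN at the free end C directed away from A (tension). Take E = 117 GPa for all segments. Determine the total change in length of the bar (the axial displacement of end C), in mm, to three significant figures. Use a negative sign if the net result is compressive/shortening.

Internal axial forces (sectioning from the free end, tension +): N_BC = 6.31 kN, N_AB = 6.31 kN.
A_AB = 2003 mm².
A_BC = 242.5 mm².
δ_AB = 6310·745/(2003·117000) = 0.02006 mm
δ_BC = 6310·179/(242.5·117000) = 0.0398 mm
δ = Σδ_i = 0.05986 mm.

0.0599 mm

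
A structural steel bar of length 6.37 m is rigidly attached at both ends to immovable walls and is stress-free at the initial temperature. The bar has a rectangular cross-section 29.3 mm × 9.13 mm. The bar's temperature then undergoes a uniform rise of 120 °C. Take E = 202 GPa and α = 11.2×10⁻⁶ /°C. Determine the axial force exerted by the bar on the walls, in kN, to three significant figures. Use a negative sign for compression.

-72.6 kN

Free thermal expansion αLΔT = 11.2e-6 · 6370 · 120 = 8.561 mm.
The walls impose strain ε = −(8.561)/6370 = -1.3440e-03; σ = Eε = 202000 · -1.3440e-03 = -271.5 MPa.
Wall reaction R = σ·A = -271.5·267.5 = -72630 N = -72.63 kN.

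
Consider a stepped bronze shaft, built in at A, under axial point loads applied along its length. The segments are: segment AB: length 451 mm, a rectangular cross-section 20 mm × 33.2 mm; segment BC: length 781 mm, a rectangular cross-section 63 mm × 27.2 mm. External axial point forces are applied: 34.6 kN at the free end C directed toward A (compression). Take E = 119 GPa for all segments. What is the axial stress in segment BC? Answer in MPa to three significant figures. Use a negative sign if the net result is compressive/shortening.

-20.2 MPa

Internal axial forces (sectioning from the free end, tension +): N_BC = -34.6 kN, N_AB = -34.6 kN.
A_BC = 1714 mm².
σ_BC = N_BC/A_BC = -34600/1714 = -20.19 MPa.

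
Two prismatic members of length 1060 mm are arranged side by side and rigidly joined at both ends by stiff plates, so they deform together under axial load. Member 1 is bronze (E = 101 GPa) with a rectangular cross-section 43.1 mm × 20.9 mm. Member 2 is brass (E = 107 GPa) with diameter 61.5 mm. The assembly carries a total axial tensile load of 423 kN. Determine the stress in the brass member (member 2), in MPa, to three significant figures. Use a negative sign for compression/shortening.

A_1 = 900.8 mm².
A_2 = 2971 mm².
Equal strain + equilibrium ⇒ each member carries load in proportion to AE: A₁E₁ = 90980000 N, A₂E₂ = 317900000 N, ΣAE = 408800000 N.
σ₂ = P·E₂/ΣAE = 423000·107000/408800000 = 110.7 MPa.

111 MPa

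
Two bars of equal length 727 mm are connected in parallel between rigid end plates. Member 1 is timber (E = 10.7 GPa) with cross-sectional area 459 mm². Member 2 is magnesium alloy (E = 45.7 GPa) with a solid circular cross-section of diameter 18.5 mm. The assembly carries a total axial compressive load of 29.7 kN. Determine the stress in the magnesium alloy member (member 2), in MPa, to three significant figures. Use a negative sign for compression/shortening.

A_2 = 268.8 mm².
Equal strain + equilibrium ⇒ each member carries load in proportion to AE: A₁E₁ = 4911000 N, A₂E₂ = 12280000 N, ΣAE = 17200000 N.
σ₂ = P·E₂/ΣAE = -29700·45700/17200000 = -78.93 MPa.

-78.9 MPa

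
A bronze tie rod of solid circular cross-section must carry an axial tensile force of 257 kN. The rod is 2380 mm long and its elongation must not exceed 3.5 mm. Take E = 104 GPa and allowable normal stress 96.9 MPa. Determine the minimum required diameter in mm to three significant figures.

Required area A ≥ P/σ_allow = 257000/96.9 = 2652 mm².
For a solid circular section, d ≥ √(4A/π) = 58.11 mm.
Elongation limit: A ≥ PL/(Eδ_allow) = 257000·2380/(104000·3.5) = 1680 mm² ⇒ d ≥ 46.26 mm.
The stress limit governs.

58.1 mm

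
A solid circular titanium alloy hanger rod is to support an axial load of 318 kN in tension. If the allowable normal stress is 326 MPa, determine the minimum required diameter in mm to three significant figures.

Required area A ≥ P/σ_allow = 318000/326 = 975.5 mm².
For a solid circular section, d ≥ √(4A/π) = 35.24 mm.

35.2 mm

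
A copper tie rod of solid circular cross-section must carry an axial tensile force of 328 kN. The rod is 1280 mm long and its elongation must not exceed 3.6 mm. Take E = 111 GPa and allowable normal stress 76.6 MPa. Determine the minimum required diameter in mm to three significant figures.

Required area A ≥ P/σ_allow = 328000/76.6 = 4282 mm².
For a solid circular section, d ≥ √(4A/π) = 73.84 mm.
Elongation limit: A ≥ PL/(Eδ_allow) = 328000·1280/(111000·3.6) = 1051 mm² ⇒ d ≥ 36.57 mm.
The stress limit governs.

73.8 mm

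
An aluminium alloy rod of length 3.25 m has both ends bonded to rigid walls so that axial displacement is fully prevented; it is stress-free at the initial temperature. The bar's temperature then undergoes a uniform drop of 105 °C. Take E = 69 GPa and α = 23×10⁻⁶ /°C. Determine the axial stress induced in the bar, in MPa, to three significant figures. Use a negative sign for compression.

Free thermal expansion αLΔT = 23e-6 · 3250 · -105 = -7.849 mm.
The walls impose strain ε = −(-7.849)/3250 = 2.4150e-03; σ = Eε = 69000 · 2.4150e-03 = 166.6 MPa.

167 MPa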